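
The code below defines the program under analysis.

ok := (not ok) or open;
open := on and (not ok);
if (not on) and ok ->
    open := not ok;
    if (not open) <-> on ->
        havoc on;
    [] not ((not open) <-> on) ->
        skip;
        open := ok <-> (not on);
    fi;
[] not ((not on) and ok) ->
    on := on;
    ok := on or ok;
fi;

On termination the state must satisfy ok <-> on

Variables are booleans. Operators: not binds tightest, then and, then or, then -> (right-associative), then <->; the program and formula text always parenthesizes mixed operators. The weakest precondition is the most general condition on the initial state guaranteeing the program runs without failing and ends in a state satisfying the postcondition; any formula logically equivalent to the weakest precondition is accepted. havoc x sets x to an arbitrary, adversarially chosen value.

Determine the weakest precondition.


Working backward. After the program, ok <-> on must hold.
Then branch requires (not (ok <-> on)) and ((not (ok <-> on)) -> (ok <-> on)); else branch requires (on or ok) <-> on.
Before the if: (((not on) and ok) -> ((not (ok <-> on)) and ((not (ok <-> on)) -> (ok <-> on)))) and ((not ((not on) and ok)) -> ((on or ok) <-> on))
Before open := on and (not ok): (((not on) and ok) -> ((not (ok <-> on)) and ((not (ok <-> on)) -> (ok <-> on)))) and ((not ((not on) and ok)) -> ((on or ok) <-> on))
Before ok := (not ok) or open: (((not on) and ((not ok) or open)) -> ((not (((not ok) or open) <-> on)) and ((not (((not ok) or open) <-> on)) -> (((not ok) or open) <-> on)))) and ((not ((not on) and ((not ok) or open))) -> ((on or (not ok) or open) <-> on))
Answer: WP = (((not on) and ((not ok) or open)) -> ((not (((not ok) or open) <-> on)) and ((not (((not ok) or open) <-> on)) -> (((not ok) or open) <-> on)))) and ((not ((not on) and ((not ok) or open))) -> ((on or (not ok) or open) <-> on))


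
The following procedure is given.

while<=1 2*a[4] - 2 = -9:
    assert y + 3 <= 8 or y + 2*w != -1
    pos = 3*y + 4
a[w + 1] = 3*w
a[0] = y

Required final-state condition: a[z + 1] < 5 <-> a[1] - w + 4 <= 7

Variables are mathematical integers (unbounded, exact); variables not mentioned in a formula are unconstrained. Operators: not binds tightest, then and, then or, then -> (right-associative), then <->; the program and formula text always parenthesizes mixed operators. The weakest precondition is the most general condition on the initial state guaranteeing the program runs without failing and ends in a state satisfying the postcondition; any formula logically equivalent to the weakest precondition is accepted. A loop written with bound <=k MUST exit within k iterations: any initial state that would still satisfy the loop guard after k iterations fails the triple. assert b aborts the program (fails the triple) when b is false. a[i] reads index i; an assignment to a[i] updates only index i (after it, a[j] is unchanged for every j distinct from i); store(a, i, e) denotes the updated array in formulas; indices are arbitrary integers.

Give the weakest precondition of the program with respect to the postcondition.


Working backward. After the program, the postcondition a[z + 1] < 5 <-> a[1] - w + 4 <= 7 must hold; in canonical form it is a[z + 1] < 5 <-> a[1] <= w + 3.
Before a[0] := y: store(a, 0, y)[z + 1] < 5 <-> a[1] <= w + 3
Before a[w + 1] := 3*w: store(store(a, w + 1, 3*w), 0, y)[z + 1] < 5 <-> store(a, w + 1, 3*w)[1] <= w + 3
Before the loop (bound <=1), unroll the exhaustion recursion (WP_0 = exit-now case; WP_j = one more guarded iteration, up to j = 1):
  WP_0: (not (2*a[4] = -7)) and (store(store(a, w + 1, 3*w), 0, y)[z + 1] < 5 <-> store(a, w + 1, 3*w)[1] <= w + 3)
  WP_1: (2*a[4] = -7 -> ((y <= 5 or 2*w + y != -1) and (not (2*a[4] = -7)) and (store(store(a, w + 1, 3*w), 0, y)[z + 1] < 5 <-> store(a, w + 1, 3*w)[1] <= w + 3))) and ((not (2*a[4] = -7)) -> (store(store(a, w + 1, 3*w), 0, y)[z + 1] < 5 <-> store(a, w + 1, 3*w)[1] <= w + 3))
So before the loop: (2*a[4] = -7 -> ((y <= 5 or 2*w + y != -1) and (not (2*a[4] = -7)) and (store(store(a, w + 1, 3*w), 0, y)[z + 1] < 5 <-> store(a, w + 1, 3*w)[1] <= w + 3))) and ((not (2*a[4] = -7)) -> (store(store(a, w + 1, 3*w), 0, y)[z + 1] < 5 <-> store(a, w + 1, 3*w)[1] <= w + 3))
Answer: WP = (2*a[4] = -7 -> ((y <= 5 or 2*w + y != -1) and (not (2*a[4] = -7)) and (store(store(a, w + 1, 3*w), 0, y)[z + 1] < 5 <-> store(a, w + 1, 3*w)[1] <= w + 3))) and ((not (2*a[4] = -7)) -> (store(store(a, w + 1, 3*w), 0, y)[z + 1] < 5 <-> store(a, w + 1, 3*w)[1] <= w + 3))


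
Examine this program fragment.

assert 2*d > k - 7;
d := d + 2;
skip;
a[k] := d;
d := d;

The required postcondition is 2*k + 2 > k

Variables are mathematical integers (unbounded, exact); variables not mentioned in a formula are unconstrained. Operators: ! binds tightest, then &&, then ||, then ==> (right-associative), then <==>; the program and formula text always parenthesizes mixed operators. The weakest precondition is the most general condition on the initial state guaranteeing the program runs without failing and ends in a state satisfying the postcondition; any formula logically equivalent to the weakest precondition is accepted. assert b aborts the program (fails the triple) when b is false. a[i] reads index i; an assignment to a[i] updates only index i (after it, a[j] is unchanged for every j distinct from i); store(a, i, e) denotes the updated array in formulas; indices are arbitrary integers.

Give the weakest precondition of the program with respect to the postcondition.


Working backward. After the program, the postcondition 2*k + 2 > k must hold; in canonical form it is k > -2.
Before d := d: k > -2
Before a[k] := d: k > -2
Before skip: k > -2
Before d := d + 2: k > -2
Before assert 2*d > k - 7: 2*d > k - 7 && k > -2
Answer: WP = 2*d > k - 7 && k > -2


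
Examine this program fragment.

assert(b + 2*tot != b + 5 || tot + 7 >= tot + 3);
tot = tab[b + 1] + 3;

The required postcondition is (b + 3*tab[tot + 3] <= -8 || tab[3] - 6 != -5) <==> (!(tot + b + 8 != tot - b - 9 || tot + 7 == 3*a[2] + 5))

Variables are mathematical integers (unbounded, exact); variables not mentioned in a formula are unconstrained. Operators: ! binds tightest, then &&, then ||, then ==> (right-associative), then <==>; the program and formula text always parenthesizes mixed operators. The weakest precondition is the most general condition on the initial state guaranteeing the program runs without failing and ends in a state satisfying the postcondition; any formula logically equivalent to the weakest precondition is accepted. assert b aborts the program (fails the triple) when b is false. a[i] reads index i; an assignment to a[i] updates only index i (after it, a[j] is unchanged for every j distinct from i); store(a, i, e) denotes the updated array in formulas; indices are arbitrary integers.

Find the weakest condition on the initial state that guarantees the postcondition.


Working backward. After the program, the postcondition (b + 3*tab[tot + 3] <= -8 || tab[3] - 6 != -5) <==> (!(tot + b + 8 != tot - b - 9 || tot + 7 == 3*a[2] + 5)) must hold; in canonical form it is (3*tab[tot + 3] + b <= -8 || tab[3] != 1) <==> (!(2*b != -17 || tot == 3*a[2] - 2)).
Before tot := tab[b + 1] + 3: (3*tab[tab[b + 1] + 6] + b <= -8 || tab[3] != 1) <==> (!(2*b != -17 || tab[b + 1] == 3*a[2] - 5))
Before assert b + 2*tot != b + 5 || tot + 7 >= tot + 3: (3*tab[tab[b + 1] + 6] + b <= -8 || tab[3] != 1) <==> (!(2*b != -17 || tab[b + 1] == 3*a[2] - 5))
Answer: WP = (3*tab[tab[b + 1] + 6] + b <= -8 || tab[3] != 1) <==> (!(2*b != -17 || tab[b + 1] == 3*a[2] - 5))


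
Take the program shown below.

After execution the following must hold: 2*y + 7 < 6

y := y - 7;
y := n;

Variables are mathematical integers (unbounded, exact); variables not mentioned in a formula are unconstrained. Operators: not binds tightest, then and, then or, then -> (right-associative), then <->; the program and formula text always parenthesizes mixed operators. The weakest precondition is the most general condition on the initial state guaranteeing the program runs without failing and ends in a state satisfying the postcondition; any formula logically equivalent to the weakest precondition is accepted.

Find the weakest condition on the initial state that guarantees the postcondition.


Working backward. After the program, the postcondition 2*y + 7 < 6 must hold; in canonical form it is 2*y < -1.
Before y := n: 2*n < -1
Before y := y - 7: 2*n < -1
Answer: WP = 2*n < -1


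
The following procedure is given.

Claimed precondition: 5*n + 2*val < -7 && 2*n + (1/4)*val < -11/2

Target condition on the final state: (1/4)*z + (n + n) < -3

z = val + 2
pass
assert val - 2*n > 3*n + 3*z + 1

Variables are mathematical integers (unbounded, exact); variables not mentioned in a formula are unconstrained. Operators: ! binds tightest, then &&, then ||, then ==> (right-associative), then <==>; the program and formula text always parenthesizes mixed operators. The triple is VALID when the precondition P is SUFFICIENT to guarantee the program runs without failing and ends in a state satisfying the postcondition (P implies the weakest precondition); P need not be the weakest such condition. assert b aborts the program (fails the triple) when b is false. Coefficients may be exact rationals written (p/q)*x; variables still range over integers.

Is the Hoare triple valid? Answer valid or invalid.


Working backward. After the program, the postcondition (1/4)*z + (n + n) < -3 must hold; in canonical form it is 2*n + (1/4)*z < -3.
Before assert val - 2*n > 3*n + 3*z + 1: val > 5*n + 3*z + 1 && 2*n + (1/4)*z < -3
Before skip: val > 5*n + 3*z + 1 && 2*n + (1/4)*z < -3
Before z := val + 2: 5*n + 2*val < -7 && 2*n + (1/4)*val < -7/2
The weakest precondition is 5*n + 2*val < -7 && 2*n + (1/4)*val < -7/2.
Check whether 5*n + 2*val < -7 && 2*n + (1/4)*val < -11/2 implies it.
Every state satisfying the precondition satisfies the weakest precondition: the implication holds.
Answer: valid


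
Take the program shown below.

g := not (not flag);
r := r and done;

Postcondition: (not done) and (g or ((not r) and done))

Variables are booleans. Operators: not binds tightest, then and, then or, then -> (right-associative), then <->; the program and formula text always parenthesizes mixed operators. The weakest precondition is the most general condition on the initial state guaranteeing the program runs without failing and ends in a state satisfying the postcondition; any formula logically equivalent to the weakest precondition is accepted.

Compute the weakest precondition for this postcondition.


Working backward. After the program, (not done) and (g or ((not r) and done)) must hold.
Before r := r and done: (not done) and (g or ((not (r and done)) and done))
Before g := not (not flag): (not done) and (flag or ((not (r and done)) and done))
Answer: WP = (not done) and (flag or ((not (r and done)) and done))


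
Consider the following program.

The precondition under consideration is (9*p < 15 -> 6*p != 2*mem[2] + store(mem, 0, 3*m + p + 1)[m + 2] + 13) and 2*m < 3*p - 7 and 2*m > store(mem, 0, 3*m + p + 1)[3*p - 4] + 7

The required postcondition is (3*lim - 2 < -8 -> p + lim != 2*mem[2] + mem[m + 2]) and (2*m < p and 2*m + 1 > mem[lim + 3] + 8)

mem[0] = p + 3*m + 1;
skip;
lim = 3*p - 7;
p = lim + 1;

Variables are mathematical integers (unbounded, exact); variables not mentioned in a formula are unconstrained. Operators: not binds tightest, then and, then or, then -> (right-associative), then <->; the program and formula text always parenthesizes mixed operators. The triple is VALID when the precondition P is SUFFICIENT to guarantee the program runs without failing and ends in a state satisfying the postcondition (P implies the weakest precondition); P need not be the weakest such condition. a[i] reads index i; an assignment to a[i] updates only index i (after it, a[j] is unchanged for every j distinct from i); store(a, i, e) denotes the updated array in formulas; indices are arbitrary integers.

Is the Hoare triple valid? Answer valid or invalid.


Working backward. After the program, the postcondition (3*lim - 2 < -8 -> p + lim != 2*mem[2] + mem[m + 2]) and (2*m < p and 2*m + 1 > mem[lim + 3] + 8) must hold; in canonical form it is (3*lim < -6 -> lim + p != mem[m + 2] + 2*mem[2]) and 2*m < p and 2*m > mem[lim + 3] + 7.
Before p := lim + 1: (3*lim < -6 -> 2*lim != mem[m + 2] + 2*mem[2] - 1) and 2*m < lim + 1 and 2*m > mem[lim + 3] + 7
Before lim := 3*p - 7: (9*p < 15 -> 6*p != mem[m + 2] + 2*mem[2] + 13) and 2*m < 3*p - 6 and 2*m > mem[3*p - 4] + 7
Before skip: (9*p < 15 -> 6*p != mem[m + 2] + 2*mem[2] + 13) and 2*m < 3*p - 6 and 2*m > mem[3*p - 4] + 7
Before mem[0] := p + 3*m + 1: (9*p < 15 -> 6*p != 2*mem[2] + store(mem, 0, 3*m + p + 1)[m + 2] + 13) and 2*m < 3*p - 6 and 2*m > store(mem, 0, 3*m + p + 1)[3*p - 4] + 7
The weakest precondition is (9*p < 15 -> 6*p != 2*mem[2] + store(mem, 0, 3*m + p + 1)[m + 2] + 13) and 2*m < 3*p - 6 and 2*m > store(mem, 0, 3*m + p + 1)[3*p - 4] + 7.
Check whether (9*p < 15 -> 6*p != 2*mem[2] + store(mem, 0, 3*m + p + 1)[m + 2] + 13) and 2*m < 3*p - 7 and 2*m > store(mem, 0, 3*m + p + 1)[3*p - 4] + 7 implies it.
Every state satisfying the precondition satisfies the weakest precondition: the implication holds.
Answer: valid


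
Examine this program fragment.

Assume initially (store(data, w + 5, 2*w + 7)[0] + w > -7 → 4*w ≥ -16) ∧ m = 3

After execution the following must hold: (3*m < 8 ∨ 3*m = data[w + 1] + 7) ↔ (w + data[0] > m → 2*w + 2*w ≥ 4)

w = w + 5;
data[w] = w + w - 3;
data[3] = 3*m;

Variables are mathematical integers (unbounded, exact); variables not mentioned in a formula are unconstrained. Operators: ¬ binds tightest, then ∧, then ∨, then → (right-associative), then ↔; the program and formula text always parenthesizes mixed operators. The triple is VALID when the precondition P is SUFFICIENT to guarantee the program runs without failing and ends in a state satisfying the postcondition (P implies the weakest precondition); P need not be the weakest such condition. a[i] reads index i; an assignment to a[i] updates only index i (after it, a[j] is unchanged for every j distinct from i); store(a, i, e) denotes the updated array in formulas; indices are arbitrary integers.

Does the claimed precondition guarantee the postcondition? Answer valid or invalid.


Working backward. After the program, the postcondition (3*m < 8 ∨ 3*m = data[w + 1] + 7) ↔ (w + data[0] > m → 2*w + 2*w ≥ 4) must hold; in canonical form it is (3*m < 8 ∨ 3*m = data[w + 1] + 7) ↔ (data[0] + w > m → 4*w ≥ 4).
Before data[3] := 3*m: (3*m < 8 ∨ 3*m = store(data, 3, 3*m)[w + 1] + 7) ↔ (data[0] + w > m → 4*w ≥ 4)
Before data[w] := w + w - 3: (3*m < 8 ∨ 3*m = store(store(data, w, 2*w - 3), 3, 3*m)[w + 1] + 7) ↔ (store(data, w, 2*w - 3)[0] + w > m → 4*w ≥ 4)
Before w := w + 5: (3*m < 8 ∨ 3*m = store(store(data, w + 5, 2*w + 7), 3, 3*m)[w + 6] + 7) ↔ (store(data, w + 5, 2*w + 7)[0] + w > m - 5 → 4*w ≥ -16)
The weakest precondition is (3*m < 8 ∨ 3*m = store(store(data, w + 5, 2*w + 7), 3, 3*m)[w + 6] + 7) ↔ (store(data, w + 5, 2*w + 7)[0] + w > m - 5 → 4*w ≥ -16).
Check whether (store(data, w + 5, 2*w + 7)[0] + w > -7 → 4*w ≥ -16) ∧ m = 3 implies it.
Countermodel: at the initial state data = {[0] = 4, [1] = 4, [2] = 10, [3] = 4, elsewhere 4}, m = 3, w = -4, the precondition holds but the weakest precondition fails.
Answer: invalid


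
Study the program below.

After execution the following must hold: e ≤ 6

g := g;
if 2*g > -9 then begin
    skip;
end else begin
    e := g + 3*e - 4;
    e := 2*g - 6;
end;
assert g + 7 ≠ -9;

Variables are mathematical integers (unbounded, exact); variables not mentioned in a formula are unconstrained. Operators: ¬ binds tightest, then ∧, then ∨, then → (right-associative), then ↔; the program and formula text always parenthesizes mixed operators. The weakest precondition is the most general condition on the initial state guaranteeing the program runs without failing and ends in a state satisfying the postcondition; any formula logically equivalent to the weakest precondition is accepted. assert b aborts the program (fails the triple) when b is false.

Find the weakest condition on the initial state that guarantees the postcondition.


Working backward. After the program, e ≤ 6 must hold.
Before assert g + 7 ≠ -9: g ≠ -16 ∧ e ≤ 6
Then branch requires g ≠ -16 ∧ e ≤ 6; else branch requires g ≠ -16 ∧ 2*g ≤ 12.
Before the if: (2*g > -9 → (g ≠ -16 ∧ e ≤ 6)) ∧ ((¬(2*g > -9)) → (g ≠ -16 ∧ 2*g ≤ 12))
Before g := g: (2*g > -9 → (g ≠ -16 ∧ e ≤ 6)) ∧ ((¬(2*g > -9)) → (g ≠ -16 ∧ 2*g ≤ 12))
Answer: WP = (2*g > -9 → (g ≠ -16 ∧ e ≤ 6)) ∧ ((¬(2*g > -9)) → (g ≠ -16 ∧ 2*g ≤ 12))


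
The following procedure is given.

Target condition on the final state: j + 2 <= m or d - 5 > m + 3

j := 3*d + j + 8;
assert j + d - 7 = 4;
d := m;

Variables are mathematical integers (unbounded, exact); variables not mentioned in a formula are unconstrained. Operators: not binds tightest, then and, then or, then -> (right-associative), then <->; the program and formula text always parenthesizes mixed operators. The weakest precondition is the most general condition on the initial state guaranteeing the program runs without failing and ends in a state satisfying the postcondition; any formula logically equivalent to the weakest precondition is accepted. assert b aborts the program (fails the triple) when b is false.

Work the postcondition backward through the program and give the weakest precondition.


Working backward. After the program, the postcondition j + 2 <= m or d - 5 > m + 3 must hold; in canonical form it is j <= m - 2 or d > m + 8.
Before d := m: j <= m - 2
Before assert j + d - 7 = 4: d + j = 11 and j <= m - 2
Before j := 3*d + j + 8: 4*d + j = 3 and 3*d + j <= m - 10
Answer: WP = 4*d + j = 3 and 3*d + j <= m - 10


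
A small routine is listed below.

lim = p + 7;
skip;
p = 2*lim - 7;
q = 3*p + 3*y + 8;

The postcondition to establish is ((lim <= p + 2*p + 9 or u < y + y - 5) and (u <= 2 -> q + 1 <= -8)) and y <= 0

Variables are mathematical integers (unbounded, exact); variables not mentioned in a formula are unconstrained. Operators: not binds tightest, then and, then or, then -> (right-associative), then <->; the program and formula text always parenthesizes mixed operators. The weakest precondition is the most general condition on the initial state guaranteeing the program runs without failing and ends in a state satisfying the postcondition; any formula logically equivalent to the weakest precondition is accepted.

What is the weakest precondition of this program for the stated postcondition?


Working backward. After the program, the postcondition ((lim <= p + 2*p + 9 or u < y + y - 5) and (u <= 2 -> q + 1 <= -8)) and y <= 0 must hold; in canonical form it is (lim <= 3*p + 9 or u < 2*y - 5) and (u <= 2 -> q <= -9) and y <= 0.
Before q := 3*p + 3*y + 8: (lim <= 3*p + 9 or u < 2*y - 5) and (u <= 2 -> 3*p + 3*y <= -17) and y <= 0
Before p := 2*lim - 7: (5*lim >= 12 or u < 2*y - 5) and (u <= 2 -> 6*lim + 3*y <= 4) and y <= 0
Before skip: (5*lim >= 12 or u < 2*y - 5) and (u <= 2 -> 6*lim + 3*y <= 4) and y <= 0
Before lim := p + 7: (5*p >= -23 or u < 2*y - 5) and (u <= 2 -> 6*p + 3*y <= -38) and y <= 0
Answer: WP = (5*p >= -23 or u < 2*y - 5) and (u <= 2 -> 6*p + 3*y <= -38) and y <= 0


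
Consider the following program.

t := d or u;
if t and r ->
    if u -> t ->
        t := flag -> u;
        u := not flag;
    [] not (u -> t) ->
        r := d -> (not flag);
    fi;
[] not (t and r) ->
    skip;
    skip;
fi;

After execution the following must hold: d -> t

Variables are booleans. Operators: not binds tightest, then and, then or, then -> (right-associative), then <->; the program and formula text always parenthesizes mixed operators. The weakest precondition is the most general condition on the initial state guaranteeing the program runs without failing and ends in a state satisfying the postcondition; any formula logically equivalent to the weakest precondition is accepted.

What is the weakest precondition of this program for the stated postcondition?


Working backward. After the program, d -> t must hold.
Then branch requires ((u -> t) -> (d -> (flag -> u))) and ((not (u -> t)) -> (d -> t)); else branch requires d -> t.
Before the if: ((t and r) -> (((u -> t) -> (d -> (flag -> u))) and ((not (u -> t)) -> (d -> t)))) and ((not (t and r)) -> (d -> t))
Before t := d or u: (((d or u) and r) -> (((u -> (d or u)) -> (d -> (flag -> u))) and ((not (u -> (d or u))) -> (d -> (d or u))))) and ((not ((d or u) and r)) -> (d -> (d or u)))
Answer: WP = (((d or u) and r) -> (((u -> (d or u)) -> (d -> (flag -> u))) and ((not (u -> (d or u))) -> (d -> (d or u))))) and ((not ((d or u) and r)) -> (d -> (d or u)))


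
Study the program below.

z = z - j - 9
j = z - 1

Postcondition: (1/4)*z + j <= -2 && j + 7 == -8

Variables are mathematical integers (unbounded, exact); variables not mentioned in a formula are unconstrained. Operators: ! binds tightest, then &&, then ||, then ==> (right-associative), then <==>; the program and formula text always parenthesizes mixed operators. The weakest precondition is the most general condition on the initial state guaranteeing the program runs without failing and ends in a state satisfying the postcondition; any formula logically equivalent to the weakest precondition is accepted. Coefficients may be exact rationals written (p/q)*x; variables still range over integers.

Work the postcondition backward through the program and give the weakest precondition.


Working backward. After the program, the postcondition (1/4)*z + j <= -2 && j + 7 == -8 must hold; in canonical form it is j + (1/4)*z <= -2 && j == -15.
Before j := z - 1: (5/4)*z <= -1 && z == -14
Before z := z - j - 9: (5/4)*z <= (5/4)*j + 41/4 && z == j - 5
Answer: WP = (5/4)*z <= (5/4)*j + 41/4 && z == j - 5


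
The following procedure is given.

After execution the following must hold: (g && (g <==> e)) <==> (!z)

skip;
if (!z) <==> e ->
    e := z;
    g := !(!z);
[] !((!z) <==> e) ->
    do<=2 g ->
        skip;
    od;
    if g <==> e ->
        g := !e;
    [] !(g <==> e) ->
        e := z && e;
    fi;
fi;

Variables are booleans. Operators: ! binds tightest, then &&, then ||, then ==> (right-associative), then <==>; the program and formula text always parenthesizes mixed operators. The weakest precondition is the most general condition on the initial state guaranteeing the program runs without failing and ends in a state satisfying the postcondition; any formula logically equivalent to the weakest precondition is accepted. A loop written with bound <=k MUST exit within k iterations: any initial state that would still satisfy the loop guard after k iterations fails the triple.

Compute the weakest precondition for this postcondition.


Working backward. After the program, (g && (g <==> e)) <==> (!z) must hold.
Then branch requires z <==> (!z); else branch requires (g ==> ((g ==> ((!g) && ((g <==> e) ==> (((!e) && ((!e) <==> e)) <==> (!z))) && ((!(g <==> e)) ==> ((g && (g <==> (z && e))) <==> (!z))))) && ((!g) ==> (((g <==> e) ==> (((!e) && ((!e) <==> e)) <==> (!z))) && ((!(g <==> e)) ==> ((g && (g <==> (z && e))) <==> (!z))))))) && ((!g) ==> (((g <==> e) ==> (((!e) && ((!e) <==> e)) <==> (!z))) && ((!(g <==> e)) ==> ((g && (g <==> (z && e))) <==> (!z))))).
Before the if: (((!z) <==> e) ==> (z <==> (!z))) && ((!((!z) <==> e)) ==> ((g ==> ((g ==> ((!g) && ((g <==> e) ==> (((!e) && ((!e) <==> e)) <==> (!z))) && ((!(g <==> e)) ==> ((g && (g <==> (z && e))) <==> (!z))))) && ((!g) ==> (((g <==> e) ==> (((!e) && ((!e) <==> e)) <==> (!z))) && ((!(g <==> e)) ==> ((g && (g <==> (z && e))) <==> (!z))))))) && ((!g) ==> (((g <==> e) ==> (((!e) && ((!e) <==> e)) <==> (!z))) && ((!(g <==> e)) ==> ((g && (g <==> (z && e))) <==> (!z)))))))
Before skip: (((!z) <==> e) ==> (z <==> (!z))) && ((!((!z) <==> e)) ==> ((g ==> ((g ==> ((!g) && ((g <==> e) ==> (((!e) && ((!e) <==> e)) <==> (!z))) && ((!(g <==> e)) ==> ((g && (g <==> (z && e))) <==> (!z))))) && ((!g) ==> (((g <==> e) ==> (((!e) && ((!e) <==> e)) <==> (!z))) && ((!(g <==> e)) ==> ((g && (g <==> (z && e))) <==> (!z))))))) && ((!g) ==> (((g <==> e) ==> (((!e) && ((!e) <==> e)) <==> (!z))) && ((!(g <==> e)) ==> ((g && (g <==> (z && e))) <==> (!z)))))))
Answer: WP = (((!z) <==> e) ==> (z <==> (!z))) && ((!((!z) <==> e)) ==> ((g ==> ((g ==> ((!g) && ((g <==> e) ==> (((!e) && ((!e) <==> e)) <==> (!z))) && ((!(g <==> e)) ==> ((g && (g <==> (z && e))) <==> (!z))))) && ((!g) ==> (((g <==> e) ==> (((!e) && ((!e) <==> e)) <==> (!z))) && ((!(g <==> e)) ==> ((g && (g <==> (z && e))) <==> (!z))))))) && ((!g) ==> (((g <==> e) ==> (((!e) && ((!e) <==> e)) <==> (!z))) && ((!(g <==> e)) ==> ((g && (g <==> (z && e))) <==> (!z)))))))


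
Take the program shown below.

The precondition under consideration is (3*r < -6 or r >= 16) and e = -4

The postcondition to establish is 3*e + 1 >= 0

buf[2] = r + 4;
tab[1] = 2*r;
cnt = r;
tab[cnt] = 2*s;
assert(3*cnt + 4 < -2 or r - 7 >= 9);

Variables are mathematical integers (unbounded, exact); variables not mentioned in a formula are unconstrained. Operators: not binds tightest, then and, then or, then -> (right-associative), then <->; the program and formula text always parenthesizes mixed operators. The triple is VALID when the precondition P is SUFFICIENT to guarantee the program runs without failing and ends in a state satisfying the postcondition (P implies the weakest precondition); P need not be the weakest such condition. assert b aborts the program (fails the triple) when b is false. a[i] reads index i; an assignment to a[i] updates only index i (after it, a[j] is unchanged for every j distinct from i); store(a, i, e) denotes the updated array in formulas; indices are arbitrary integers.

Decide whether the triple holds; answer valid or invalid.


Working backward. After the program, the postcondition 3*e + 1 >= 0 must hold; in canonical form it is 3*e >= -1.
Before assert 3*cnt + 4 < -2 or r - 7 >= 9: (3*cnt < -6 or r >= 16) and 3*e >= -1
Before tab[cnt] := 2*s: (3*cnt < -6 or r >= 16) and 3*e >= -1
Before cnt := r: (3*r < -6 or r >= 16) and 3*e >= -1
Before tab[1] := 2*r: (3*r < -6 or r >= 16) and 3*e >= -1
Before buf[2] := r + 4: (3*r < -6 or r >= 16) and 3*e >= -1
The weakest precondition is (3*r < -6 or r >= 16) and 3*e >= -1.
Check whether (3*r < -6 or r >= 16) and e = -4 implies it.
Countermodel: at the initial state e = -4, r = -3, the precondition holds but the weakest precondition fails.
Answer: invalid


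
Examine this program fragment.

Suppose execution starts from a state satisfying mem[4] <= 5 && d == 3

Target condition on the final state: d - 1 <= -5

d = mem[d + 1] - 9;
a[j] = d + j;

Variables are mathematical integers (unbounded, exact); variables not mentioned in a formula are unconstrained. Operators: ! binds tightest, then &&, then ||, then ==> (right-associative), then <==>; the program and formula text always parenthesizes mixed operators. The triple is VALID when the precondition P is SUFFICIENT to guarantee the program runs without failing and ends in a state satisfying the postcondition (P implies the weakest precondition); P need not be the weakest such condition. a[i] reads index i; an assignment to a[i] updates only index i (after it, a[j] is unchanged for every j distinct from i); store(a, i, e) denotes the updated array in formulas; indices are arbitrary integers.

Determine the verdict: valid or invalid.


Working backward. After the program, the postcondition d - 1 <= -5 must hold; in canonical form it is d <= -4.
Before a[j] := d + j: d <= -4
Before d := mem[d + 1] - 9: mem[d + 1] <= 5
The weakest precondition is mem[d + 1] <= 5.
Check whether mem[4] <= 5 && d == 3 implies it.
Every state satisfying the precondition satisfies the weakest precondition: the implication holds.
Answer: valid


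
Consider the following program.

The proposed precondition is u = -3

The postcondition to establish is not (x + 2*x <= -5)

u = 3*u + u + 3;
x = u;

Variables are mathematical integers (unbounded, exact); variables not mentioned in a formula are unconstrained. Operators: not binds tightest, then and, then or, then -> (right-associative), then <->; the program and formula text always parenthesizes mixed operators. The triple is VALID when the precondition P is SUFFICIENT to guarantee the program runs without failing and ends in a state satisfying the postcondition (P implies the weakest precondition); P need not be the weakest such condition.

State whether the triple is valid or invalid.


Working backward. After the program, the postcondition not (x + 2*x <= -5) must hold; in canonical form it is not (3*x <= -5).
Before x := u: not (3*u <= -5)
Before u := 3*u + u + 3: not (12*u <= -14)
The weakest precondition is not (12*u <= -14).
Check whether u = -3 implies it.
Countermodel: at the initial state u = -3, the precondition holds but the weakest precondition fails.
Answer: invalid


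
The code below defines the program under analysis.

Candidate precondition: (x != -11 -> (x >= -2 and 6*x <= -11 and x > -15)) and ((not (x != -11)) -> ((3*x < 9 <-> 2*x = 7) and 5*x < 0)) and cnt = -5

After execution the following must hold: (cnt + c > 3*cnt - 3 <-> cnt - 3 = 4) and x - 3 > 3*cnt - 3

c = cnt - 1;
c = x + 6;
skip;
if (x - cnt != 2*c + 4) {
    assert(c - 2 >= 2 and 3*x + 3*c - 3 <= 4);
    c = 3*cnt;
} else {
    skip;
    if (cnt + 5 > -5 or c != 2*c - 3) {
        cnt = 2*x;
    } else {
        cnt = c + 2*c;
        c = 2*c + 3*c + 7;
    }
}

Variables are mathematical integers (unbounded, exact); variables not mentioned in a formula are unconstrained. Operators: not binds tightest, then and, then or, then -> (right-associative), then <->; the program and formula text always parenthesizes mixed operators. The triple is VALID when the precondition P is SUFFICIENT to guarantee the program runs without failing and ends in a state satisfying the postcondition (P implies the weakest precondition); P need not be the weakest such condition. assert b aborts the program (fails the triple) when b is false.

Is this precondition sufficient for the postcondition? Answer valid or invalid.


Working backward. After the program, the postcondition (cnt + c > 3*cnt - 3 <-> cnt - 3 = 4) and x - 3 > 3*cnt - 3 must hold; in canonical form it is (c > 2*cnt - 3 <-> cnt = 7) and x > 3*cnt.
Then branch requires c >= 4 and 3*c + 3*x <= 7 and (cnt > -3 <-> cnt = 7) and x > 3*cnt; else branch requires ((cnt > -10 or c != 3) -> ((c > 4*x - 3 <-> 2*x = 7) and 5*x < 0)) and ((not (cnt > -10 or c != 3)) -> ((c < 10 <-> 3*c = 7) and x > 9*c)).
Before the if: (x != 2*c + cnt + 4 -> (c >= 4 and 3*c + 3*x <= 7 and (cnt > -3 <-> cnt = 7) and x > 3*cnt)) and ((not (x != 2*c + cnt + 4)) -> (((cnt > -10 or c != 3) -> ((c > 4*x - 3 <-> 2*x = 7) and 5*x < 0)) and ((not (cnt > -10 or c != 3)) -> ((c < 10 <-> 3*c = 7) and x > 9*c))))
Before skip: (x != 2*c + cnt + 4 -> (c >= 4 and 3*c + 3*x <= 7 and (cnt > -3 <-> cnt = 7) and x > 3*cnt)) and ((not (x != 2*c + cnt + 4)) -> (((cnt > -10 or c != 3) -> ((c > 4*x - 3 <-> 2*x = 7) and 5*x < 0)) and ((not (cnt > -10 or c != 3)) -> ((c < 10 <-> 3*c = 7) and x > 9*c))))
Before c := x + 6: (cnt + x != -16 -> (x >= -2 and 6*x <= -11 and (cnt > -3 <-> cnt = 7) and x > 3*cnt)) and ((not (cnt + x != -16)) -> (((cnt > -10 or x != -3) -> ((3*x < 9 <-> 2*x = 7) and 5*x < 0)) and ((not (cnt > -10 or x != -3)) -> ((x < 4 <-> 3*x = -11) and 8*x < -54))))
Before c := cnt - 1: (cnt + x != -16 -> (x >= -2 and 6*x <= -11 and (cnt > -3 <-> cnt = 7) and x > 3*cnt)) and ((not (cnt + x != -16)) -> (((cnt > -10 or x != -3) -> ((3*x < 9 <-> 2*x = 7) and 5*x < 0)) and ((not (cnt > -10 or x != -3)) -> ((x < 4 <-> 3*x = -11) and 8*x < -54))))
The weakest precondition is (cnt + x != -16 -> (x >= -2 and 6*x <= -11 and (cnt > -3 <-> cnt = 7) and x > 3*cnt)) and ((not (cnt + x != -16)) -> (((cnt > -10 or x != -3) -> ((3*x < 9 <-> 2*x = 7) and 5*x < 0)) and ((not (cnt > -10 or x != -3)) -> ((x < 4 <-> 3*x = -11) and 8*x < -54)))).
Check whether (x != -11 -> (x >= -2 and 6*x <= -11 and x > -15)) and ((not (x != -11)) -> ((3*x < 9 <-> 2*x = 7) and 5*x < 0)) and cnt = -5 implies it.
Every state satisfying the precondition satisfies the weakest precondition: the implication holds.
Answer: valid


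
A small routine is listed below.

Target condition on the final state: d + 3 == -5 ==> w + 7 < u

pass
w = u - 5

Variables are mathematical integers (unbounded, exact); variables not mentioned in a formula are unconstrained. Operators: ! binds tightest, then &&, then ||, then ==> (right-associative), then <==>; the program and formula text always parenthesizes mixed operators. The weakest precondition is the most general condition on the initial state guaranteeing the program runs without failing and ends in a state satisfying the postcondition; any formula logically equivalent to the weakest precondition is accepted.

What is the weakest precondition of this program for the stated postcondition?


Working backward. After the program, the postcondition d + 3 == -5 ==> w + 7 < u must hold; in canonical form it is d == -8 ==> w < u - 7.
Before w := u - 5: !(d == -8)
Before skip: !(d == -8)
Answer: WP = !(d == -8)


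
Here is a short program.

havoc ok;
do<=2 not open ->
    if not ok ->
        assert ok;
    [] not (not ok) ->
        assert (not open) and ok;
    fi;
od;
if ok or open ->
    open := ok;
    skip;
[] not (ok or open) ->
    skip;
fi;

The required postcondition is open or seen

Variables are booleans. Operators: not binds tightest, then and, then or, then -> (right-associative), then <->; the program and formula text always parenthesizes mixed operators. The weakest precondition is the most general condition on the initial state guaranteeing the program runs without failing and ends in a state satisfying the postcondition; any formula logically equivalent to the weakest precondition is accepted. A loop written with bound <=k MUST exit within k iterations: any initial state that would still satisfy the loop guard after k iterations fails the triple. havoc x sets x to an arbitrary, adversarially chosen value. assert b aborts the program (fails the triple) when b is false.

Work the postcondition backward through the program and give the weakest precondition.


Working backward. After the program, open or seen must hold.
Then branch requires ok or seen; else branch requires open or seen.
Before the if: ((ok or open) -> (ok or seen)) and ((not (ok or open)) -> (open or seen))
Before the loop (bound <=2), unroll the exhaustion recursion (WP_0 = exit-now case; WP_j = one more guarded iteration, up to j = 2):
  WP_0: open and ((ok or open) -> (ok or seen)) and ((not (ok or open)) -> (open or seen))
  WP_1: ((not open) -> (((not ok) -> (ok and open and ((ok or open) -> (ok or seen)) and ((not (ok or open)) -> (open or seen)))) and (not ok))) and (open -> (((ok or open) -> (ok or seen)) and ((not (ok or open)) -> (open or seen))))
  WP_2: ((not open) -> (((not ok) -> (ok and ((not open) -> (((not ok) -> (ok and open and ((ok or open) -> (ok or seen)) and ((not (ok or open)) -> (open or seen)))) and (not ok))) and (open -> (((ok or open) -> (ok or seen)) and ((not (ok or open)) -> (open or seen)))))) and (ok -> ((not open) and ok and ((not open) -> (((not ok) -> (ok and open and ((ok or open) -> (ok or seen)) and ((not (ok or open)) -> (open or seen)))) and (not ok))) and (open -> (((ok or open) -> (ok or seen)) and ((not (ok or open)) -> (open or seen)))))))) and (open -> (((ok or open) -> (ok or seen)) and ((not (ok or open)) -> (open or seen))))
So before the loop: ((not open) -> (((not ok) -> (ok and ((not open) -> (((not ok) -> (ok and open and ((ok or open) -> (ok or seen)) and ((not (ok or open)) -> (open or seen)))) and (not ok))) and (open -> (((ok or open) -> (ok or seen)) and ((not (ok or open)) -> (open or seen)))))) and (ok -> ((not open) and ok and ((not open) -> (((not ok) -> (ok and open and ((ok or open) -> (ok or seen)) and ((not (ok or open)) -> (open or seen)))) and (not ok))) and (open -> (((ok or open) -> (ok or seen)) and ((not (ok or open)) -> (open or seen)))))))) and (open -> (((ok or open) -> (ok or seen)) and ((not (ok or open)) -> (open or seen))))
Before havoc ok: open and (open -> ((open -> seen) and ((not open) -> (open or seen))))
Answer: WP = open and (open -> ((open -> seen) and ((not open) -> (open or seen))))


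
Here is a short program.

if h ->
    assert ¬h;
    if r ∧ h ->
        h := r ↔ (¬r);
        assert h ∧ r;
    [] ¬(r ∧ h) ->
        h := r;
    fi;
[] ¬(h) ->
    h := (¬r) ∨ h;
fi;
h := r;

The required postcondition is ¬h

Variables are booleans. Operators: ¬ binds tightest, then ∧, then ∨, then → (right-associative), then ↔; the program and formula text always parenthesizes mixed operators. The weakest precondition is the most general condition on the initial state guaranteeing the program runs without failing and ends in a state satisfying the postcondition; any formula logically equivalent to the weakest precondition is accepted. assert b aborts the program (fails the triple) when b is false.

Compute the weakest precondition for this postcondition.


Working backward. After the program, ¬h must hold.
Before h := r: ¬r
Then branch requires (¬h) ∧ (¬(r ∧ h)) ∧ ((¬(r ∧ h)) → (¬r)); else branch requires ¬r.
Before the if: (h → ((¬h) ∧ (¬(r ∧ h)) ∧ ((¬(r ∧ h)) → (¬r)))) ∧ ((¬h) → (¬r))
Answer: WP = (h → ((¬h) ∧ (¬(r ∧ h)) ∧ ((¬(r ∧ h)) → (¬r)))) ∧ ((¬h) → (¬r))


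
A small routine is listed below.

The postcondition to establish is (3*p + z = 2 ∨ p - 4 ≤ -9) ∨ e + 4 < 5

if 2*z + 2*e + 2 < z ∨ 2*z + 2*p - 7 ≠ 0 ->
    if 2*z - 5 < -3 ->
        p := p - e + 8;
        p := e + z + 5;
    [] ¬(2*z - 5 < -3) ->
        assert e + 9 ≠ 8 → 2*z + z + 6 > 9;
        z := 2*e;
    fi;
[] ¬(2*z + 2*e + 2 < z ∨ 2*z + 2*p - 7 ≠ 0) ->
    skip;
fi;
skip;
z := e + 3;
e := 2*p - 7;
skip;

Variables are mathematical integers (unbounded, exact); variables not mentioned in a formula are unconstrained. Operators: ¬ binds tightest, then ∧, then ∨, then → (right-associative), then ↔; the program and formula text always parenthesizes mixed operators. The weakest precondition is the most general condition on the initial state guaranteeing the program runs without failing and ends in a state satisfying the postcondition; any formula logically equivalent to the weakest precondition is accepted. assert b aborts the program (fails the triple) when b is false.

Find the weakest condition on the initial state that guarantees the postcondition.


Working backward. After the program, the postcondition (3*p + z = 2 ∨ p - 4 ≤ -9) ∨ e + 4 < 5 must hold; in canonical form it is 3*p + z = 2 ∨ p ≤ -5 ∨ e < 1.
Before skip: 3*p + z = 2 ∨ p ≤ -5 ∨ e < 1
Before e := 2*p - 7: 3*p + z = 2 ∨ p ≤ -5 ∨ 2*p < 8
Before z := e + 3: e + 3*p = -1 ∨ p ≤ -5 ∨ 2*p < 8
Before skip: e + 3*p = -1 ∨ p ≤ -5 ∨ 2*p < 8
Then branch requires (2*z < 2 → (4*e + 3*z = -16 ∨ e + z ≤ -10 ∨ 2*e + 2*z < -2)) ∧ ((¬(2*z < 2)) → ((e ≠ -1 → 3*z > 3) ∧ (e + 3*p = -1 ∨ p ≤ -5 ∨ 2*p < 8))); else branch requires e + 3*p = -1 ∨ p ≤ -5 ∨ 2*p < 8.
Before the if: ((2*e + z < -2 ∨ 2*p + 2*z ≠ 7) → ((2*z < 2 → (4*e + 3*z = -16 ∨ e + z ≤ -10 ∨ 2*e + 2*z < -2)) ∧ ((¬(2*z < 2)) → ((e ≠ -1 → 3*z > 3) ∧ (e + 3*p = -1 ∨ p ≤ -5 ∨ 2*p < 8))))) ∧ ((¬(2*e + z < -2 ∨ 2*p + 2*z ≠ 7)) → (e + 3*p = -1 ∨ p ≤ -5 ∨ 2*p < 8))
Answer: WP = ((2*e + z < -2 ∨ 2*p + 2*z ≠ 7) → ((2*z < 2 → (4*e + 3*z = -16 ∨ e + z ≤ -10 ∨ 2*e + 2*z < -2)) ∧ ((¬(2*z < 2)) → ((e ≠ -1 → 3*z > 3) ∧ (e + 3*p = -1 ∨ p ≤ -5 ∨ 2*p < 8))))) ∧ ((¬(2*e + z < -2 ∨ 2*p + 2*z ≠ 7)) → (e + 3*p = -1 ∨ p ≤ -5 ∨ 2*p < 8))


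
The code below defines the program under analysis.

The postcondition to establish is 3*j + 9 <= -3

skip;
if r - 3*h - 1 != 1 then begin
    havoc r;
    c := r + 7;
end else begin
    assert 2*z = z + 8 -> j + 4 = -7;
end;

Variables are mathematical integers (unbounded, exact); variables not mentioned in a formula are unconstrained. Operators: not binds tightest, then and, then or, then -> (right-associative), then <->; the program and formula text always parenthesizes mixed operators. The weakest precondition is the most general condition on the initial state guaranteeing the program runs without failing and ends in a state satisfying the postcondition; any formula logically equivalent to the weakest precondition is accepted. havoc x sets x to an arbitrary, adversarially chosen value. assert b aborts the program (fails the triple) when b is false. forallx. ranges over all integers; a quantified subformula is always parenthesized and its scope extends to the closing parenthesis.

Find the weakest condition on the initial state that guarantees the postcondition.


Working backward. After the program, the postcondition 3*j + 9 <= -3 must hold; in canonical form it is 3*j <= -12.
Then branch requires 3*j <= -12; else branch requires (z = 8 -> j = -11) and 3*j <= -12.
Before the if: (r != 3*h + 2 -> 3*j <= -12) and ((not (r != 3*h + 2)) -> ((z = 8 -> j = -11) and 3*j <= -12))
Before skip: (r != 3*h + 2 -> 3*j <= -12) and ((not (r != 3*h + 2)) -> ((z = 8 -> j = -11) and 3*j <= -12))
Answer: WP = (r != 3*h + 2 -> 3*j <= -12) and ((not (r != 3*h + 2)) -> ((z = 8 -> j = -11) and 3*j <= -12))
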